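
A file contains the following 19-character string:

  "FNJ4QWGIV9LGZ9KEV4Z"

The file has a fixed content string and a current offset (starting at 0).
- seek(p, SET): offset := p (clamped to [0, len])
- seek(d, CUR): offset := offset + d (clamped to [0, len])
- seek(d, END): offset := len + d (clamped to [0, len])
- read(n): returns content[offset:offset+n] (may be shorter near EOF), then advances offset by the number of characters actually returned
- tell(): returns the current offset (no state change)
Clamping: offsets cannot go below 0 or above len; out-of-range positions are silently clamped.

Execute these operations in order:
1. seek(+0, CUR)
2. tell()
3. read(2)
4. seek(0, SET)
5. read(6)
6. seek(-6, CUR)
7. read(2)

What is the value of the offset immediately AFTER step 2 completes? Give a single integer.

After 1 (seek(+0, CUR)): offset=0
After 2 (tell()): offset=0

Answer: 0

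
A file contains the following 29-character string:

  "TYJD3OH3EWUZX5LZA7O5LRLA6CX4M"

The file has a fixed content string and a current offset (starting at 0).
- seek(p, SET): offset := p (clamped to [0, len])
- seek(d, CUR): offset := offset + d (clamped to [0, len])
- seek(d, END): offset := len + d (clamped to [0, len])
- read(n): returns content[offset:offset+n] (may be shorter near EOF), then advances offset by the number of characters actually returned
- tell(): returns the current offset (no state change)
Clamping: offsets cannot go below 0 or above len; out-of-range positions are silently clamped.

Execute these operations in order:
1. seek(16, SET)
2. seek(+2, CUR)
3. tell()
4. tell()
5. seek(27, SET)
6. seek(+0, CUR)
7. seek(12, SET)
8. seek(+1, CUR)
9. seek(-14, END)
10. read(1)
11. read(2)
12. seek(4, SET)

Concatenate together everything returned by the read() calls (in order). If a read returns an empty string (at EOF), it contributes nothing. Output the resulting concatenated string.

After 1 (seek(16, SET)): offset=16
After 2 (seek(+2, CUR)): offset=18
After 3 (tell()): offset=18
After 4 (tell()): offset=18
After 5 (seek(27, SET)): offset=27
After 6 (seek(+0, CUR)): offset=27
After 7 (seek(12, SET)): offset=12
After 8 (seek(+1, CUR)): offset=13
After 9 (seek(-14, END)): offset=15
After 10 (read(1)): returned 'Z', offset=16
After 11 (read(2)): returned 'A7', offset=18
After 12 (seek(4, SET)): offset=4

Answer: ZA7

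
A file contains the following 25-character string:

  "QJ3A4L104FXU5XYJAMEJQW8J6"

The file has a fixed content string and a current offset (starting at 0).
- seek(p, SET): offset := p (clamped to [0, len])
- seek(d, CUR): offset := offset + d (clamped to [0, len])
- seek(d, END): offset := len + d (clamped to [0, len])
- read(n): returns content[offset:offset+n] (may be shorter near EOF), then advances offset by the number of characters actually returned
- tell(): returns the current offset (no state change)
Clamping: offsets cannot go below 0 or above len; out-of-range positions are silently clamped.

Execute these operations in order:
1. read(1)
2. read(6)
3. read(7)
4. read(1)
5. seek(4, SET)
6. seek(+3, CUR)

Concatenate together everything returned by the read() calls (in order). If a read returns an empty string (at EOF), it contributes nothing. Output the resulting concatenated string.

Answer: QJ3A4L104FXU5XY

Derivation:
After 1 (read(1)): returned 'Q', offset=1
After 2 (read(6)): returned 'J3A4L1', offset=7
After 3 (read(7)): returned '04FXU5X', offset=14
After 4 (read(1)): returned 'Y', offset=15
After 5 (seek(4, SET)): offset=4
After 6 (seek(+3, CUR)): offset=7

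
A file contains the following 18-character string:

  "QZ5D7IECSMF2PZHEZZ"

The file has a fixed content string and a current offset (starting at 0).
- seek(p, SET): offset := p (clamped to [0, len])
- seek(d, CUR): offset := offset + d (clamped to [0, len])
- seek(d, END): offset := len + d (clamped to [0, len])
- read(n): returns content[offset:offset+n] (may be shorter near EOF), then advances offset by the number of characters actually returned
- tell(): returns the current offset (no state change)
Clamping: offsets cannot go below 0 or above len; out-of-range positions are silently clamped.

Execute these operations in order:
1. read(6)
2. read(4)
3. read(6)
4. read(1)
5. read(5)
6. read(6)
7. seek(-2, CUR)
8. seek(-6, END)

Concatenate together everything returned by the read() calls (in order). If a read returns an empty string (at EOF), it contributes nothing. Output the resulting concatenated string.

Answer: QZ5D7IECSMF2PZHEZZ

Derivation:
After 1 (read(6)): returned 'QZ5D7I', offset=6
After 2 (read(4)): returned 'ECSM', offset=10
After 3 (read(6)): returned 'F2PZHE', offset=16
After 4 (read(1)): returned 'Z', offset=17
After 5 (read(5)): returned 'Z', offset=18
After 6 (read(6)): returned '', offset=18
After 7 (seek(-2, CUR)): offset=16
After 8 (seek(-6, END)): offset=12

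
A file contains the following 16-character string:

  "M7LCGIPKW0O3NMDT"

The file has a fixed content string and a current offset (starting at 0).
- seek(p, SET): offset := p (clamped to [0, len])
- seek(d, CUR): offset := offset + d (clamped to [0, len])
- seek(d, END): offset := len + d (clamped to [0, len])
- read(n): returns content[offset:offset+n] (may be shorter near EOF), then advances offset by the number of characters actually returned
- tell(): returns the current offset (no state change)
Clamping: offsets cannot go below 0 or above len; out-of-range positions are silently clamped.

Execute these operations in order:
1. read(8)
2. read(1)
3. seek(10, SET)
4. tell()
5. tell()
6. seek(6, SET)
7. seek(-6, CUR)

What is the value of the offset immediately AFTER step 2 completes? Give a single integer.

After 1 (read(8)): returned 'M7LCGIPK', offset=8
After 2 (read(1)): returned 'W', offset=9

Answer: 9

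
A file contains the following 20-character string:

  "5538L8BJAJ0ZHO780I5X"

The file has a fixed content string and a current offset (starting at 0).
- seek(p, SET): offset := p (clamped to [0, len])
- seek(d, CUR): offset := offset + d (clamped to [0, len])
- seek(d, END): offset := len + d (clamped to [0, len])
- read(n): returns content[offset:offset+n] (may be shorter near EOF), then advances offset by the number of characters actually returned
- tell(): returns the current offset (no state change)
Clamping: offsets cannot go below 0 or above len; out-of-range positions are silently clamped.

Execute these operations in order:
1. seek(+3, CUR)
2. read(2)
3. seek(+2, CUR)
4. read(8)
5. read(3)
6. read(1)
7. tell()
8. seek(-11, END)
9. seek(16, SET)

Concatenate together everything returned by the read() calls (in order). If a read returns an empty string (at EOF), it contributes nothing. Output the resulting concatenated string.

After 1 (seek(+3, CUR)): offset=3
After 2 (read(2)): returned '8L', offset=5
After 3 (seek(+2, CUR)): offset=7
After 4 (read(8)): returned 'JAJ0ZHO7', offset=15
After 5 (read(3)): returned '80I', offset=18
After 6 (read(1)): returned '5', offset=19
After 7 (tell()): offset=19
After 8 (seek(-11, END)): offset=9
After 9 (seek(16, SET)): offset=16

Answer: 8LJAJ0ZHO780I5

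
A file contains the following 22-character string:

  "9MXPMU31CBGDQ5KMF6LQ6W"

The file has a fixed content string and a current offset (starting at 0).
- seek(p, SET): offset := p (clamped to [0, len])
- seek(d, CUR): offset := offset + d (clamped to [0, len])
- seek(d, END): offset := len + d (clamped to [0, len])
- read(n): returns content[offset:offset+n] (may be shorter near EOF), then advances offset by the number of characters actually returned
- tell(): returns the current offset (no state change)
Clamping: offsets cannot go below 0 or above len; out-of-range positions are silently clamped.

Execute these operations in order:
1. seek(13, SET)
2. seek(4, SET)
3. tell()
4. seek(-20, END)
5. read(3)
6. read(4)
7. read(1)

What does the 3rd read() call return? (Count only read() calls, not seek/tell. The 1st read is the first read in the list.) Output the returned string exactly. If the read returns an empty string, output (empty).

After 1 (seek(13, SET)): offset=13
After 2 (seek(4, SET)): offset=4
After 3 (tell()): offset=4
After 4 (seek(-20, END)): offset=2
After 5 (read(3)): returned 'XPM', offset=5
After 6 (read(4)): returned 'U31C', offset=9
After 7 (read(1)): returned 'B', offset=10

Answer: B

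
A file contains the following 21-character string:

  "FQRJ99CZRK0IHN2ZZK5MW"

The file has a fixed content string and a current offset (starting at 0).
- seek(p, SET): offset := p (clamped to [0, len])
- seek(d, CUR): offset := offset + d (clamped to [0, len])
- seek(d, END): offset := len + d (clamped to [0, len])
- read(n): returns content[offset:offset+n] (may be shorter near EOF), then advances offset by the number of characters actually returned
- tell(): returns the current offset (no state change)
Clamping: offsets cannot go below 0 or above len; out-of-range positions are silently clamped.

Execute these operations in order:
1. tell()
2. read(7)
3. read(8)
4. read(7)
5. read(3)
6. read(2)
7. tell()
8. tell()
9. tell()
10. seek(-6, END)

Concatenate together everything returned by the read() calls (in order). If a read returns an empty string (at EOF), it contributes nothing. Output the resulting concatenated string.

After 1 (tell()): offset=0
After 2 (read(7)): returned 'FQRJ99C', offset=7
After 3 (read(8)): returned 'ZRK0IHN2', offset=15
After 4 (read(7)): returned 'ZZK5MW', offset=21
After 5 (read(3)): returned '', offset=21
After 6 (read(2)): returned '', offset=21
After 7 (tell()): offset=21
After 8 (tell()): offset=21
After 9 (tell()): offset=21
After 10 (seek(-6, END)): offset=15

Answer: FQRJ99CZRK0IHN2ZZK5MW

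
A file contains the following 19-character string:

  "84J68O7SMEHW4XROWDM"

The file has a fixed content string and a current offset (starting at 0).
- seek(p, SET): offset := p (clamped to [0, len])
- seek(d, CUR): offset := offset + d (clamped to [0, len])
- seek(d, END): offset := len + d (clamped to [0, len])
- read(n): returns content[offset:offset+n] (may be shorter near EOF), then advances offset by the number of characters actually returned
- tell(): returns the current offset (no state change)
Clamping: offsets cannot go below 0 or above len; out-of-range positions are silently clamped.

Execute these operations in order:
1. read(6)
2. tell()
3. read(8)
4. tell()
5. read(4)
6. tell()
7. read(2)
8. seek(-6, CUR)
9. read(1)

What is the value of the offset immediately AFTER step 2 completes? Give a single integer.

After 1 (read(6)): returned '84J68O', offset=6
After 2 (tell()): offset=6

Answer: 6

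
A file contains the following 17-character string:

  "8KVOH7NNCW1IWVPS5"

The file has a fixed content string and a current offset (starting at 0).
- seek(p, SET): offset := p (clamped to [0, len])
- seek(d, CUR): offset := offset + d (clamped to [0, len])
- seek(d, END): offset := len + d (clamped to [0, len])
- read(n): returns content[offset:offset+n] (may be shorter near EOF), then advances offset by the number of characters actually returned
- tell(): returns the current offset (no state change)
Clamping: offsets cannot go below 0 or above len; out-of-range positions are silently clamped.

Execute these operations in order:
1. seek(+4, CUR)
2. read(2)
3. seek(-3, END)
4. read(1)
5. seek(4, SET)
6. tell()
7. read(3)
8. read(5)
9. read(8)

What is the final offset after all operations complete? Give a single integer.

Answer: 17

Derivation:
After 1 (seek(+4, CUR)): offset=4
After 2 (read(2)): returned 'H7', offset=6
After 3 (seek(-3, END)): offset=14
After 4 (read(1)): returned 'P', offset=15
After 5 (seek(4, SET)): offset=4
After 6 (tell()): offset=4
After 7 (read(3)): returned 'H7N', offset=7
After 8 (read(5)): returned 'NCW1I', offset=12
After 9 (read(8)): returned 'WVPS5', offset=17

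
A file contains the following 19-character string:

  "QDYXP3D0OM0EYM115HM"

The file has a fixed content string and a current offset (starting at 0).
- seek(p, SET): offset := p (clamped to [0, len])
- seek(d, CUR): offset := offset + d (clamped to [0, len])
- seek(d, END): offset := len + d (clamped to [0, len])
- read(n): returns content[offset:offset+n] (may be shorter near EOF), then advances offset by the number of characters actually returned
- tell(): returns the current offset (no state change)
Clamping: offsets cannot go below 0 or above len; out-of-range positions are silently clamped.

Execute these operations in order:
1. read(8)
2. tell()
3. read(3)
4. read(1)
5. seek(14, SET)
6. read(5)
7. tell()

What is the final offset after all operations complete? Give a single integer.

After 1 (read(8)): returned 'QDYXP3D0', offset=8
After 2 (tell()): offset=8
After 3 (read(3)): returned 'OM0', offset=11
After 4 (read(1)): returned 'E', offset=12
After 5 (seek(14, SET)): offset=14
After 6 (read(5)): returned '115HM', offset=19
After 7 (tell()): offset=19

Answer: 19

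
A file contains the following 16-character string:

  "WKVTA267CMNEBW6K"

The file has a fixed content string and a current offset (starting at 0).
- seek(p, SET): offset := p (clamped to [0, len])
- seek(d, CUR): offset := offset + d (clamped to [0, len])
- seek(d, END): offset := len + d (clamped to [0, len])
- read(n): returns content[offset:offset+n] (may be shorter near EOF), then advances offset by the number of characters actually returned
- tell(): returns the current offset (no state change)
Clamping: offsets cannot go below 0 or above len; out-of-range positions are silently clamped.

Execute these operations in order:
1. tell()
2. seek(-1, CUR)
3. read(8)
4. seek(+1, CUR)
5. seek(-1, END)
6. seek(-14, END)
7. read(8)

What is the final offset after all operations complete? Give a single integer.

After 1 (tell()): offset=0
After 2 (seek(-1, CUR)): offset=0
After 3 (read(8)): returned 'WKVTA267', offset=8
After 4 (seek(+1, CUR)): offset=9
After 5 (seek(-1, END)): offset=15
After 6 (seek(-14, END)): offset=2
After 7 (read(8)): returned 'VTA267CM', offset=10

Answer: 10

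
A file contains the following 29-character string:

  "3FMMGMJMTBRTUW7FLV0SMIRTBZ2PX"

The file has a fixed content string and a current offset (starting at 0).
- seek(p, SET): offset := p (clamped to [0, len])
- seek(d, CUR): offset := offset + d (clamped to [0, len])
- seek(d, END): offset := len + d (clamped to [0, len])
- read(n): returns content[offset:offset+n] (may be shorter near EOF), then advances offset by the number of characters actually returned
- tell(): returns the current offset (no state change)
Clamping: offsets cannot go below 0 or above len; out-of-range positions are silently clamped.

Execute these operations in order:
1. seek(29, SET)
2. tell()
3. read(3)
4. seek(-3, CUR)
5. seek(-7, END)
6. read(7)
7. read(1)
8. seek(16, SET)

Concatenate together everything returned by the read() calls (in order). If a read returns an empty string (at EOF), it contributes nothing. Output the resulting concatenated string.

Answer: RTBZ2PX

Derivation:
After 1 (seek(29, SET)): offset=29
After 2 (tell()): offset=29
After 3 (read(3)): returned '', offset=29
After 4 (seek(-3, CUR)): offset=26
After 5 (seek(-7, END)): offset=22
After 6 (read(7)): returned 'RTBZ2PX', offset=29
After 7 (read(1)): returned '', offset=29
After 8 (seek(16, SET)): offset=16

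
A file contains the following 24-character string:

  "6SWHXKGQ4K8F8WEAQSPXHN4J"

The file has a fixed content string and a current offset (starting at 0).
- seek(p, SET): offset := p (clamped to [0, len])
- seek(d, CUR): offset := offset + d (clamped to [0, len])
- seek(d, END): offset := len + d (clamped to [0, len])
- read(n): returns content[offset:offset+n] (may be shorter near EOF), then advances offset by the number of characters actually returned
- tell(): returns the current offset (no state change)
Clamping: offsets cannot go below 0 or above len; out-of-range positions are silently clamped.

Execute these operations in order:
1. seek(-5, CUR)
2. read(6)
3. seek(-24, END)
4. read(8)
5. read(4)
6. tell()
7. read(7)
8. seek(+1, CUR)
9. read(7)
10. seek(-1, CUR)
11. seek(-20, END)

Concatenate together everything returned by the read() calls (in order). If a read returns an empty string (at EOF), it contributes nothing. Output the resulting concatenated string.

After 1 (seek(-5, CUR)): offset=0
After 2 (read(6)): returned '6SWHXK', offset=6
After 3 (seek(-24, END)): offset=0
After 4 (read(8)): returned '6SWHXKGQ', offset=8
After 5 (read(4)): returned '4K8F', offset=12
After 6 (tell()): offset=12
After 7 (read(7)): returned '8WEAQSP', offset=19
After 8 (seek(+1, CUR)): offset=20
After 9 (read(7)): returned 'HN4J', offset=24
After 10 (seek(-1, CUR)): offset=23
After 11 (seek(-20, END)): offset=4

Answer: 6SWHXK6SWHXKGQ4K8F8WEAQSPHN4J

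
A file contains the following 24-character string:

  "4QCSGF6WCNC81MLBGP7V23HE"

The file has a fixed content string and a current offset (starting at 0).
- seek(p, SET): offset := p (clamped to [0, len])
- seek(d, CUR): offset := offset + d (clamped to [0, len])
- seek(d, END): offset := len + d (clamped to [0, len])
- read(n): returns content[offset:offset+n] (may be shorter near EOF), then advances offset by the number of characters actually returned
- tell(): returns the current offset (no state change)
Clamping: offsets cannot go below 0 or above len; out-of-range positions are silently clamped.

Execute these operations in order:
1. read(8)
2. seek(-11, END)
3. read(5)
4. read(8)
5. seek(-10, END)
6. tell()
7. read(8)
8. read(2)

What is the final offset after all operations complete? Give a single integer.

Answer: 24

Derivation:
After 1 (read(8)): returned '4QCSGF6W', offset=8
After 2 (seek(-11, END)): offset=13
After 3 (read(5)): returned 'MLBGP', offset=18
After 4 (read(8)): returned '7V23HE', offset=24
After 5 (seek(-10, END)): offset=14
After 6 (tell()): offset=14
After 7 (read(8)): returned 'LBGP7V23', offset=22
After 8 (read(2)): returned 'HE', offset=24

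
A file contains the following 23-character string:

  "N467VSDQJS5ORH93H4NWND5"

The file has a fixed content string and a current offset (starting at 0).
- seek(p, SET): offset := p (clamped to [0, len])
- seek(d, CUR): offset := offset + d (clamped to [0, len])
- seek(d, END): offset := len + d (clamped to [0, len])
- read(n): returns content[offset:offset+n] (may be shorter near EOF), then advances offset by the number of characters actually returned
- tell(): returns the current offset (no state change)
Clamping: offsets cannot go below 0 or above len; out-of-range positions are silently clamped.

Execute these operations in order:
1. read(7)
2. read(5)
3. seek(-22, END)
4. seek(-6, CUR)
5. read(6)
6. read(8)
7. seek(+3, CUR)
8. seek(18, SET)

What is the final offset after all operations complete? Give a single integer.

After 1 (read(7)): returned 'N467VSD', offset=7
After 2 (read(5)): returned 'QJS5O', offset=12
After 3 (seek(-22, END)): offset=1
After 4 (seek(-6, CUR)): offset=0
After 5 (read(6)): returned 'N467VS', offset=6
After 6 (read(8)): returned 'DQJS5ORH', offset=14
After 7 (seek(+3, CUR)): offset=17
After 8 (seek(18, SET)): offset=18

Answer: 18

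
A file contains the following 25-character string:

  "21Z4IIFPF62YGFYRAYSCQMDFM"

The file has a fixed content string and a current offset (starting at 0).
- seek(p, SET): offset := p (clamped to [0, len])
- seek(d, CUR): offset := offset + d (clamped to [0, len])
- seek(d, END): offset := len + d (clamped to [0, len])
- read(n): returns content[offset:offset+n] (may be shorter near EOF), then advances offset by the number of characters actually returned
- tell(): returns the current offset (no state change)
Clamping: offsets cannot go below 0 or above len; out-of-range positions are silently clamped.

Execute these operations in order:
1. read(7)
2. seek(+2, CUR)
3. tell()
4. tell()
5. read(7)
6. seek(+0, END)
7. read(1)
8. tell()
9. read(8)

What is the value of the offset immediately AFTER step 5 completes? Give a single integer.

After 1 (read(7)): returned '21Z4IIF', offset=7
After 2 (seek(+2, CUR)): offset=9
After 3 (tell()): offset=9
After 4 (tell()): offset=9
After 5 (read(7)): returned '62YGFYR', offset=16

Answer: 16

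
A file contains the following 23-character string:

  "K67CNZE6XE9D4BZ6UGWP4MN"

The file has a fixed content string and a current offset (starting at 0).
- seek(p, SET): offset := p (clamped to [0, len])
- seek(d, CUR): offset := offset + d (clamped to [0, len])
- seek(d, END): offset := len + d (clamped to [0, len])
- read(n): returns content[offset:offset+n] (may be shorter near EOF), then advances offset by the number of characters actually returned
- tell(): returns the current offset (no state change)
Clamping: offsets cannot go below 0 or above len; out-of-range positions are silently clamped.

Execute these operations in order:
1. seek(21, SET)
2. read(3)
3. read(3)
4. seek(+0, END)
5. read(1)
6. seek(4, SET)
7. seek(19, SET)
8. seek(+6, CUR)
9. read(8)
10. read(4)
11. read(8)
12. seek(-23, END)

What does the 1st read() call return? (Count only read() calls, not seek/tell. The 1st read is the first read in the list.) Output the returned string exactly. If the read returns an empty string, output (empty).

Answer: MN

Derivation:
After 1 (seek(21, SET)): offset=21
After 2 (read(3)): returned 'MN', offset=23
After 3 (read(3)): returned '', offset=23
After 4 (seek(+0, END)): offset=23
After 5 (read(1)): returned '', offset=23
After 6 (seek(4, SET)): offset=4
After 7 (seek(19, SET)): offset=19
After 8 (seek(+6, CUR)): offset=23
After 9 (read(8)): returned '', offset=23
After 10 (read(4)): returned '', offset=23
After 11 (read(8)): returned '', offset=23
After 12 (seek(-23, END)): offset=0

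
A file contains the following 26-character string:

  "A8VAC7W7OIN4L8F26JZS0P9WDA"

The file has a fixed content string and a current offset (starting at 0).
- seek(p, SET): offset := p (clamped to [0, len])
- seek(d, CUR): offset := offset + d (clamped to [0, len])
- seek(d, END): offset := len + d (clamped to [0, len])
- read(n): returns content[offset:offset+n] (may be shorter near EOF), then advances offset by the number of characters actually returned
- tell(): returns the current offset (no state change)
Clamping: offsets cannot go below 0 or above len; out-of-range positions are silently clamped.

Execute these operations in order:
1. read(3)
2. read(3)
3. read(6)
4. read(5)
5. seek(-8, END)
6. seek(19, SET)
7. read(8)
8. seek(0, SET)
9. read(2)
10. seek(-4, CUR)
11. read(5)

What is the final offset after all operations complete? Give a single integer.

Answer: 5

Derivation:
After 1 (read(3)): returned 'A8V', offset=3
After 2 (read(3)): returned 'AC7', offset=6
After 3 (read(6)): returned 'W7OIN4', offset=12
After 4 (read(5)): returned 'L8F26', offset=17
After 5 (seek(-8, END)): offset=18
After 6 (seek(19, SET)): offset=19
After 7 (read(8)): returned 'S0P9WDA', offset=26
After 8 (seek(0, SET)): offset=0
After 9 (read(2)): returned 'A8', offset=2
After 10 (seek(-4, CUR)): offset=0
After 11 (read(5)): returned 'A8VAC', offset=5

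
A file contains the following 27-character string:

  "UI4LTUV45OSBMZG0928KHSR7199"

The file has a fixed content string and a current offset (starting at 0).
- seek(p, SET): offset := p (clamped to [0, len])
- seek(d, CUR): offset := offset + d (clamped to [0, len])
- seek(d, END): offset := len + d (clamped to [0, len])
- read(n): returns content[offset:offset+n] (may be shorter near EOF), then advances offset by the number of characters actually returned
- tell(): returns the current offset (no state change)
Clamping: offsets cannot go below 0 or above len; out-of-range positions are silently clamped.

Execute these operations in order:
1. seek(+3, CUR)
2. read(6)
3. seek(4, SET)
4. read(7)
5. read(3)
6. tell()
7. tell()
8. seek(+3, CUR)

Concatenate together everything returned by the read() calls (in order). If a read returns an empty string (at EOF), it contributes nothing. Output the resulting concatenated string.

After 1 (seek(+3, CUR)): offset=3
After 2 (read(6)): returned 'LTUV45', offset=9
After 3 (seek(4, SET)): offset=4
After 4 (read(7)): returned 'TUV45OS', offset=11
After 5 (read(3)): returned 'BMZ', offset=14
After 6 (tell()): offset=14
After 7 (tell()): offset=14
After 8 (seek(+3, CUR)): offset=17

Answer: LTUV45TUV45OSBMZ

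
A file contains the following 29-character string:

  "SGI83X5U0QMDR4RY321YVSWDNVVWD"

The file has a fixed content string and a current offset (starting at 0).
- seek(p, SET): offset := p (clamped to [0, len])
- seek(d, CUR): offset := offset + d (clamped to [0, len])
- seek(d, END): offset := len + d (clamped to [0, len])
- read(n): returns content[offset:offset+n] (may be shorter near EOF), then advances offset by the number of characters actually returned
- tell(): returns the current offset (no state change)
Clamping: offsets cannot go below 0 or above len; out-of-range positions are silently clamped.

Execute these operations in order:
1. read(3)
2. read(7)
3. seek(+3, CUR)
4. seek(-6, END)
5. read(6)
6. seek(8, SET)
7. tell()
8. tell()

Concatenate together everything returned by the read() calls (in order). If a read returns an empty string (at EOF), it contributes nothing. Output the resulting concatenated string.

After 1 (read(3)): returned 'SGI', offset=3
After 2 (read(7)): returned '83X5U0Q', offset=10
After 3 (seek(+3, CUR)): offset=13
After 4 (seek(-6, END)): offset=23
After 5 (read(6)): returned 'DNVVWD', offset=29
After 6 (seek(8, SET)): offset=8
After 7 (tell()): offset=8
After 8 (tell()): offset=8

Answer: SGI83X5U0QDNVVWD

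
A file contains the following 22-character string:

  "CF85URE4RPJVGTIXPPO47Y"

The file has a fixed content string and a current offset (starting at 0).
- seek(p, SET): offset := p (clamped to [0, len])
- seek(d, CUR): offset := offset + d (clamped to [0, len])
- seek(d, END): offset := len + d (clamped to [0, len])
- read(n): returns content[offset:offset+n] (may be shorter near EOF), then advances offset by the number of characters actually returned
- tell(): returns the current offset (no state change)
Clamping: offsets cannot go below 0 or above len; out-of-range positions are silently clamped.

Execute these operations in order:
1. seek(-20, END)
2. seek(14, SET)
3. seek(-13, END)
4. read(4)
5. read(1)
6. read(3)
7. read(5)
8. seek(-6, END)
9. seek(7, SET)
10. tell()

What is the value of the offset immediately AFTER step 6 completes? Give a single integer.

After 1 (seek(-20, END)): offset=2
After 2 (seek(14, SET)): offset=14
After 3 (seek(-13, END)): offset=9
After 4 (read(4)): returned 'PJVG', offset=13
After 5 (read(1)): returned 'T', offset=14
After 6 (read(3)): returned 'IXP', offset=17

Answer: 17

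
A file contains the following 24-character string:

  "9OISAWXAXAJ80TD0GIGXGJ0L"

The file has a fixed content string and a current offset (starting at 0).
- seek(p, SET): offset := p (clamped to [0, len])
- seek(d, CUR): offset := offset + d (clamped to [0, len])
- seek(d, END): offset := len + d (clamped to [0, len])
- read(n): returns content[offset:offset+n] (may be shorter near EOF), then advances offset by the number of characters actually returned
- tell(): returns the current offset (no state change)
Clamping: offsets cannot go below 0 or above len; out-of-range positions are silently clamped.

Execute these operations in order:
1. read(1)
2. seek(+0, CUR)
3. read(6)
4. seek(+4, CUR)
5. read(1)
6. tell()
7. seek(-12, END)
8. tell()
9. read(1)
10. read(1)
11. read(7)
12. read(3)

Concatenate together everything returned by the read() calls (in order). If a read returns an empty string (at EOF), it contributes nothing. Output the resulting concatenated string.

After 1 (read(1)): returned '9', offset=1
After 2 (seek(+0, CUR)): offset=1
After 3 (read(6)): returned 'OISAWX', offset=7
After 4 (seek(+4, CUR)): offset=11
After 5 (read(1)): returned '8', offset=12
After 6 (tell()): offset=12
After 7 (seek(-12, END)): offset=12
After 8 (tell()): offset=12
After 9 (read(1)): returned '0', offset=13
After 10 (read(1)): returned 'T', offset=14
After 11 (read(7)): returned 'D0GIGXG', offset=21
After 12 (read(3)): returned 'J0L', offset=24

Answer: 9OISAWX80TD0GIGXGJ0L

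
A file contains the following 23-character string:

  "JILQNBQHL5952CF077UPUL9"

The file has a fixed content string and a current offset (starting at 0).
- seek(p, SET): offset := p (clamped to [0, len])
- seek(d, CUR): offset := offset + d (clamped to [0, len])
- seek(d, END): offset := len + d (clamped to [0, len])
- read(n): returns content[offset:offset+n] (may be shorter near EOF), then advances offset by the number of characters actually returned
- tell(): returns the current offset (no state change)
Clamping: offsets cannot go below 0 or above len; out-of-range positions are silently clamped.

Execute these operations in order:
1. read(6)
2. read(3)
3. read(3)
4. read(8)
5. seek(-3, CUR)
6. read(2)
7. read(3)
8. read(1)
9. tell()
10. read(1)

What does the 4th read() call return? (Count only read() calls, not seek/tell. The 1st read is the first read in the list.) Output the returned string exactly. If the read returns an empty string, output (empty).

After 1 (read(6)): returned 'JILQNB', offset=6
After 2 (read(3)): returned 'QHL', offset=9
After 3 (read(3)): returned '595', offset=12
After 4 (read(8)): returned '2CF077UP', offset=20
After 5 (seek(-3, CUR)): offset=17
After 6 (read(2)): returned '7U', offset=19
After 7 (read(3)): returned 'PUL', offset=22
After 8 (read(1)): returned '9', offset=23
After 9 (tell()): offset=23
After 10 (read(1)): returned '', offset=23

Answer: 2CF077UP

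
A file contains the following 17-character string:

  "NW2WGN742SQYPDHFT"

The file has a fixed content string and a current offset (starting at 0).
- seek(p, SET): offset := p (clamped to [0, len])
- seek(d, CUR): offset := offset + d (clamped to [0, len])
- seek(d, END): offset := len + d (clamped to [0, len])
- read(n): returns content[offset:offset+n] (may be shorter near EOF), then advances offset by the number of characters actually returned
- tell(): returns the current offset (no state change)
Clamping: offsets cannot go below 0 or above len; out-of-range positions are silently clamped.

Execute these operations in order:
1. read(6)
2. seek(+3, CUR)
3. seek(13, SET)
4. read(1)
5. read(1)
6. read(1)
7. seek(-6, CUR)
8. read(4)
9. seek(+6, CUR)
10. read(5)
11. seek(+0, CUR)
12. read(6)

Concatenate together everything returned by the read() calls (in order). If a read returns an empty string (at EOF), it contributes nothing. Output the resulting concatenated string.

After 1 (read(6)): returned 'NW2WGN', offset=6
After 2 (seek(+3, CUR)): offset=9
After 3 (seek(13, SET)): offset=13
After 4 (read(1)): returned 'D', offset=14
After 5 (read(1)): returned 'H', offset=15
After 6 (read(1)): returned 'F', offset=16
After 7 (seek(-6, CUR)): offset=10
After 8 (read(4)): returned 'QYPD', offset=14
After 9 (seek(+6, CUR)): offset=17
After 10 (read(5)): returned '', offset=17
After 11 (seek(+0, CUR)): offset=17
After 12 (read(6)): returned '', offset=17

Answer: NW2WGNDHFQYPD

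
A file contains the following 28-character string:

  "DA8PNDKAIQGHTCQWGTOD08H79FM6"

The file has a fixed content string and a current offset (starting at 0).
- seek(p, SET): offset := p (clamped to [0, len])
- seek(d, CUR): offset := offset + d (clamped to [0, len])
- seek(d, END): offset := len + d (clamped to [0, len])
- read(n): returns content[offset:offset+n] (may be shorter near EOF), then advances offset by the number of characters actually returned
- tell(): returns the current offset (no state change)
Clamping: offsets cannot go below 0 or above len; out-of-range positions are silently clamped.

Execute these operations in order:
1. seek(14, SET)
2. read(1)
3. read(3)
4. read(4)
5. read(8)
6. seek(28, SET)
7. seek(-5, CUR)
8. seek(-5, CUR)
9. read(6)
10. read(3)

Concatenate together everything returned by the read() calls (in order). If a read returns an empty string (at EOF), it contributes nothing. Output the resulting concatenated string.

After 1 (seek(14, SET)): offset=14
After 2 (read(1)): returned 'Q', offset=15
After 3 (read(3)): returned 'WGT', offset=18
After 4 (read(4)): returned 'OD08', offset=22
After 5 (read(8)): returned 'H79FM6', offset=28
After 6 (seek(28, SET)): offset=28
After 7 (seek(-5, CUR)): offset=23
After 8 (seek(-5, CUR)): offset=18
After 9 (read(6)): returned 'OD08H7', offset=24
After 10 (read(3)): returned '9FM', offset=27

Answer: QWGTOD08H79FM6OD08H79FM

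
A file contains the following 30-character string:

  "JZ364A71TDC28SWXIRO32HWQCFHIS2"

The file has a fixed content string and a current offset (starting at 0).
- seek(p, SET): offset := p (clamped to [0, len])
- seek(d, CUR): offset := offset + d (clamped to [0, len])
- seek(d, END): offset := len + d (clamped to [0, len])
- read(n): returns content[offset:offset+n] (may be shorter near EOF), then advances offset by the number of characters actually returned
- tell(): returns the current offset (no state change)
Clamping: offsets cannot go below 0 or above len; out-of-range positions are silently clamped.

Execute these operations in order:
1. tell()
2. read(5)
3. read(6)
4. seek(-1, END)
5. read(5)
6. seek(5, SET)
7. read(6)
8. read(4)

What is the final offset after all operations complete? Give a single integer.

Answer: 15

Derivation:
After 1 (tell()): offset=0
After 2 (read(5)): returned 'JZ364', offset=5
After 3 (read(6)): returned 'A71TDC', offset=11
After 4 (seek(-1, END)): offset=29
After 5 (read(5)): returned '2', offset=30
After 6 (seek(5, SET)): offset=5
After 7 (read(6)): returned 'A71TDC', offset=11
After 8 (read(4)): returned '28SW', offset=15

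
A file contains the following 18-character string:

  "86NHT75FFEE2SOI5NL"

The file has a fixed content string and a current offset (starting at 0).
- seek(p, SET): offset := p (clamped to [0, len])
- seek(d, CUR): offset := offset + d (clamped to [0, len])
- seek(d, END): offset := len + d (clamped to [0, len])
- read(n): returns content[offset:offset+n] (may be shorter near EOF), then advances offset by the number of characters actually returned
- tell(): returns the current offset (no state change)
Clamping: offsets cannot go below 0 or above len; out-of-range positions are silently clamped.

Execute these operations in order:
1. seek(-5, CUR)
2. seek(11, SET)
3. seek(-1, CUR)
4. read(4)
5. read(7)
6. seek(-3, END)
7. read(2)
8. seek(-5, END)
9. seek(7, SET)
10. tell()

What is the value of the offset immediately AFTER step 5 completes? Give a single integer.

Answer: 18

Derivation:
After 1 (seek(-5, CUR)): offset=0
After 2 (seek(11, SET)): offset=11
After 3 (seek(-1, CUR)): offset=10
After 4 (read(4)): returned 'E2SO', offset=14
After 5 (read(7)): returned 'I5NL', offset=18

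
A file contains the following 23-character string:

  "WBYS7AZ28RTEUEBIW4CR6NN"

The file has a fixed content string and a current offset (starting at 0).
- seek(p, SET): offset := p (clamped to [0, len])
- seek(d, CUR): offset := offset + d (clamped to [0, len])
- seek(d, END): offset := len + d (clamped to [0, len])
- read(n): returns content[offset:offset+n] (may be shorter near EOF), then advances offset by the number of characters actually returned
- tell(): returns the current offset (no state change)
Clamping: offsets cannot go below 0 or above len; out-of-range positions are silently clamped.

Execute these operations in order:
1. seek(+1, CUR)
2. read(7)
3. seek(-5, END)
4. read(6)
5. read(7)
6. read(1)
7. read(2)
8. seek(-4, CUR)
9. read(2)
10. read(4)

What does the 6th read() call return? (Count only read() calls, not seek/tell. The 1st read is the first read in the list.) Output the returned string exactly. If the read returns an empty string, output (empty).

After 1 (seek(+1, CUR)): offset=1
After 2 (read(7)): returned 'BYS7AZ2', offset=8
After 3 (seek(-5, END)): offset=18
After 4 (read(6)): returned 'CR6NN', offset=23
After 5 (read(7)): returned '', offset=23
After 6 (read(1)): returned '', offset=23
After 7 (read(2)): returned '', offset=23
After 8 (seek(-4, CUR)): offset=19
After 9 (read(2)): returned 'R6', offset=21
After 10 (read(4)): returned 'NN', offset=23

Answer: R6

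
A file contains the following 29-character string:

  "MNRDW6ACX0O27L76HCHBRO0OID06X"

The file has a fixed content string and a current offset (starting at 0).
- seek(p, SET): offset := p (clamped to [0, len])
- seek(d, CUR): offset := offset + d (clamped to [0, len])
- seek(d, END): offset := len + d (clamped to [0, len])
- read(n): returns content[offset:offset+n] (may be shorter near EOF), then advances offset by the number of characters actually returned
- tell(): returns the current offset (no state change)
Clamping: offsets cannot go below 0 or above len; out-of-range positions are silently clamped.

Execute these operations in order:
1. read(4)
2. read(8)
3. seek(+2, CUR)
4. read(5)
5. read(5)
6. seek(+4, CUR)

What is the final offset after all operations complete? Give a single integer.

After 1 (read(4)): returned 'MNRD', offset=4
After 2 (read(8)): returned 'W6ACX0O2', offset=12
After 3 (seek(+2, CUR)): offset=14
After 4 (read(5)): returned '76HCH', offset=19
After 5 (read(5)): returned 'BRO0O', offset=24
After 6 (seek(+4, CUR)): offset=28

Answer: 28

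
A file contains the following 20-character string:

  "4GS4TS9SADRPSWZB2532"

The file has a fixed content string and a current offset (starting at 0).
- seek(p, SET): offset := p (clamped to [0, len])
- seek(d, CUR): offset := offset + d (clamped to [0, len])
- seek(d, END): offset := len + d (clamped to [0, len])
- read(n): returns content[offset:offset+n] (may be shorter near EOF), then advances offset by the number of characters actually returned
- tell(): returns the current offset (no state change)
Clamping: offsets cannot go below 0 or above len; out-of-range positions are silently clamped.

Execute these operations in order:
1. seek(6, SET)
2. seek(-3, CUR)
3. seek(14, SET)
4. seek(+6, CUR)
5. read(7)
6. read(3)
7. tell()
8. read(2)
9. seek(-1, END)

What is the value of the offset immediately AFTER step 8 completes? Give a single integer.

After 1 (seek(6, SET)): offset=6
After 2 (seek(-3, CUR)): offset=3
After 3 (seek(14, SET)): offset=14
After 4 (seek(+6, CUR)): offset=20
After 5 (read(7)): returned '', offset=20
After 6 (read(3)): returned '', offset=20
After 7 (tell()): offset=20
After 8 (read(2)): returned '', offset=20

Answer: 20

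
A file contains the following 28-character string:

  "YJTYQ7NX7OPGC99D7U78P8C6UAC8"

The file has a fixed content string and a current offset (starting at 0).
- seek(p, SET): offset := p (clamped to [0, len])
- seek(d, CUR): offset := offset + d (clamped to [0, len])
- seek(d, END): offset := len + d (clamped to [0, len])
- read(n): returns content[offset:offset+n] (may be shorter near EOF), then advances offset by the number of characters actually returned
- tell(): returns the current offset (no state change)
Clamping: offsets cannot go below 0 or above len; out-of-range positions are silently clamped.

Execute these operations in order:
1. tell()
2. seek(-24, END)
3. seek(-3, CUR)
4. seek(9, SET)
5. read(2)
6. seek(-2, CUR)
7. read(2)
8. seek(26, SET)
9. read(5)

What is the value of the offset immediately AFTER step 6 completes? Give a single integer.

Answer: 9

Derivation:
After 1 (tell()): offset=0
After 2 (seek(-24, END)): offset=4
After 3 (seek(-3, CUR)): offset=1
After 4 (seek(9, SET)): offset=9
After 5 (read(2)): returned 'OP', offset=11
After 6 (seek(-2, CUR)): offset=9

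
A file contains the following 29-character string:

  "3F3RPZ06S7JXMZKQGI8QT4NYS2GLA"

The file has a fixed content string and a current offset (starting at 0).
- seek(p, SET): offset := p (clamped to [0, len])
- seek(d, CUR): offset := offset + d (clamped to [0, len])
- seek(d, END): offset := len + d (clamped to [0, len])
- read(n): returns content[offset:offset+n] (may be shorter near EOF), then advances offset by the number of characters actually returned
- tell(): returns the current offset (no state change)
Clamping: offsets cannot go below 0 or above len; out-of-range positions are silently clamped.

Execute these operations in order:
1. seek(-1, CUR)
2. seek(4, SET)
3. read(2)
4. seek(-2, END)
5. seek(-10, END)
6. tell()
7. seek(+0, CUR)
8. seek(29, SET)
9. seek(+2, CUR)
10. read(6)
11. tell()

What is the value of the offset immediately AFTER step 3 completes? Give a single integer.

After 1 (seek(-1, CUR)): offset=0
After 2 (seek(4, SET)): offset=4
After 3 (read(2)): returned 'PZ', offset=6

Answer: 6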